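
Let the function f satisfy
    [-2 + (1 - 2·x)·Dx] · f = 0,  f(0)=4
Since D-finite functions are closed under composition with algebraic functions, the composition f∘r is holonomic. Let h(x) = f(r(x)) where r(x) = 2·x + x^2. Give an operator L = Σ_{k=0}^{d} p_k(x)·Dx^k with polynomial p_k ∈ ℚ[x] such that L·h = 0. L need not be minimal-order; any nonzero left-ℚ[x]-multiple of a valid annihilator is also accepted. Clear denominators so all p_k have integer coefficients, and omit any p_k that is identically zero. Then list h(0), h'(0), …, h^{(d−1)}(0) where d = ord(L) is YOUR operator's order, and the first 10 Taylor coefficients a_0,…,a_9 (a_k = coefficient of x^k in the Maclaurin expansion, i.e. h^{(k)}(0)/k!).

f: a_k = 4, 8, 16, 32, 64, 128, 256, 512, 1024, 2048, …
Change of var in L_f (x↦r) gives L₀.
L = (4 + 4·x) + (-1 + 4·x + 2·x^2)·Dx  (order 1).
h: a_k = 4, 16, 72, 320, 1424, 6336, 28192, 125440, 558144, 2483456, …
ICs: h(0) = 4.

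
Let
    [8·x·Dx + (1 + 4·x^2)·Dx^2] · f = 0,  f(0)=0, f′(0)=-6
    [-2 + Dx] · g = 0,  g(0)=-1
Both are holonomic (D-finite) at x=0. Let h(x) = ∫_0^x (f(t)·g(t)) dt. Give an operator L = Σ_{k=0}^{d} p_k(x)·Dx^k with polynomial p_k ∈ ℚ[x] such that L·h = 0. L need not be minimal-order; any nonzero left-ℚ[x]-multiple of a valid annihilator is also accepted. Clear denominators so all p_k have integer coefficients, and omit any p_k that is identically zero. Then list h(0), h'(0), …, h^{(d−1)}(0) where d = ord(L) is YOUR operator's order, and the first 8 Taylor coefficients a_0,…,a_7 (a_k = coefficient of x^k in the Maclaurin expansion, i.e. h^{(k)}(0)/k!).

f: a_k = 0, -6, 0, 8, 0, -96/5, 0, 384/7, …
g: a_k = -1, -2, -2, -4/3, -2/3, -4/15, -4/45, -8/315, …
Product ⇒ symmetric product L₀, ord ≤ 2.
h=∫h₀ ⇒ L = L₀·Dx.
L = (4 - 16·x + 16·x^2)·Dx + (-4 + 8·x - 16·x^2)·Dx^2 + (1 + 4·x^2)·Dx^3  (order 3).
h: a_k = 0, 0, 3, 4, 1, -8/5, 6/5, 88/21, …
ICs: h(0) = 0, h′(0) = 0, h′′(0) = 6.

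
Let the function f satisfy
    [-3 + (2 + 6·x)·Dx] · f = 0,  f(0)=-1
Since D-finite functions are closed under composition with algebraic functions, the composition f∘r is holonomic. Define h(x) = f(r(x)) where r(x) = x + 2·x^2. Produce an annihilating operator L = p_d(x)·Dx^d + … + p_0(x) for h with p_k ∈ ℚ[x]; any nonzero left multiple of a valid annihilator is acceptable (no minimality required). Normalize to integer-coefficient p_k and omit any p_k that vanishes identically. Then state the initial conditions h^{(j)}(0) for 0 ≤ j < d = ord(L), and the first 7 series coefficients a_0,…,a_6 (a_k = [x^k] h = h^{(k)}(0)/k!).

L = (-3 - 12·x) + (2 + 6·x + 12·x^2)·Dx  (order 1).
h: a_k = -1, -3/2, -15/8, 45/16, -315/128, -405/256, 11205/1024, …
ICs: h(0) = -1.

f: a_k = -1, -3/2, 9/8, -27/16, 405/128, -1701/256, 15309/1024, …
Change of var in L_f (x↦r) gives L₀.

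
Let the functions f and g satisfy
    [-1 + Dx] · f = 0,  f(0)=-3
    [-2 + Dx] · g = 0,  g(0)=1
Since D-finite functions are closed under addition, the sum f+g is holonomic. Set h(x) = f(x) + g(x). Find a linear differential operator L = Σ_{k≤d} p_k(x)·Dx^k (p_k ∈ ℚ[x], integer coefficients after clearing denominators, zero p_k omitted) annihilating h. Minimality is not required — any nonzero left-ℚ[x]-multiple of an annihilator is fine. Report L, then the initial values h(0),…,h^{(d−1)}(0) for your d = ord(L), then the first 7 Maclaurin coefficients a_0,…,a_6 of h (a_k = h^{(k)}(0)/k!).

f: a_k = -3, -3, -3/2, -1/2, -1/8, -1/40, -1/240, …
g: a_k = 1, 2, 2, 4/3, 2/3, 4/15, 4/45, …
h₀=f+g: left-lcm gives L₀, ord ≤ 2.
L = 2 - 3·Dx + Dx^2  (order 2).
h: a_k = -2, -1, 1/2, 5/6, 13/24, 29/120, 61/720, …
ICs: h(0) = -2, h′(0) = -1.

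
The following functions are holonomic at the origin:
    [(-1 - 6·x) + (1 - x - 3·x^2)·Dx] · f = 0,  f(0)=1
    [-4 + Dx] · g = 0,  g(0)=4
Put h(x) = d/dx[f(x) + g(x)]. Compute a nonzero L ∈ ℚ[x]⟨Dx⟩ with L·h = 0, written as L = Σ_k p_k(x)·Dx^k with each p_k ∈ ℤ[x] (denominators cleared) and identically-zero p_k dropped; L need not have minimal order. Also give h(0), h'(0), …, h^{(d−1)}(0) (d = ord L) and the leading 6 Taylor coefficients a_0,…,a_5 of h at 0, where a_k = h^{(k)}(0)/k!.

f: a_k = 1, 1, 4, 7, 19, 40, …
g: a_k = 4, 16, 32, 128/3, 128/3, 512/15, …
Weyl lclm of L_f,L_g ⇒ L₀ (ord ≤ 2).
Differentiate: ansatz ord ≤ ord L₀ ⇒ L.
L = (20 + 496·x + 552·x^2 + 2160·x^3 + 1296·x^4) + (-13 - 112·x - 298·x^2 - 516·x^3 + 360·x^4 + 432·x^5)·Dx + (2 - 3·x + 40·x^2 - 6·x^3 - 171·x^4 - 108·x^5)·Dx^2  (order 2).
h: a_k = 17, 72, 149, 740/3, 1112/3, 10778/15, …
ICs: h(0) = 17, h′(0) = 72.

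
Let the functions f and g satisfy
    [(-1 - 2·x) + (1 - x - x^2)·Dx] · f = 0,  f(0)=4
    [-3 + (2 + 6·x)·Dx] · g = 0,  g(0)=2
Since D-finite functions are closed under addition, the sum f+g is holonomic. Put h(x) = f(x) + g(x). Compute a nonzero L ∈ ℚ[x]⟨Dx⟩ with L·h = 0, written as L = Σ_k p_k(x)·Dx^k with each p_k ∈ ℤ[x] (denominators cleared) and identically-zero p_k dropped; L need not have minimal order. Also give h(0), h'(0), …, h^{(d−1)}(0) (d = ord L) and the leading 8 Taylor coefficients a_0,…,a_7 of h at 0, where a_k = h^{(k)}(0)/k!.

L = (-33 - 117·x - 117·x^2 - 90·x^3) + (25 + 102·x + 303·x^2 + 378·x^3 + 225·x^4)·Dx + (2 - 22·x - 90·x^2 + 38·x^3 + 198·x^4 + 90·x^5)·Dx^2  (order 2).
h: a_k = 6, 7, 23/4, 123/8, 875/64, 5797/128, 11315/512, 158187/1024, …
ICs: h(0) = 6, h′(0) = 7.

f: a_k = 4, 4, 8, 12, 20, 32, 52, 84, …
g: a_k = 2, 3, -9/4, 27/8, -405/64, 1701/128, -15309/512, 72171/1024, …
Weyl lclm of L_f,L_g ⇒ L₀ (ord ≤ 2).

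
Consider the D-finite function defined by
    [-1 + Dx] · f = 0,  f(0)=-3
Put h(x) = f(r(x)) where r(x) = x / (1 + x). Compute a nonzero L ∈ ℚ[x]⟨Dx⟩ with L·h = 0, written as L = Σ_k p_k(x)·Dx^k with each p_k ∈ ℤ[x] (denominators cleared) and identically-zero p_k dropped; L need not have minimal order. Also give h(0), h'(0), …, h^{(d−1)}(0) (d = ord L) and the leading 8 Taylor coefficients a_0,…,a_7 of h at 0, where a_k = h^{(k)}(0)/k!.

L = -1 + (1 + 2·x + x^2)·Dx  (order 1).
h: a_k = -3, -3, 3/2, -1/2, -1/8, 19/40, -151/240, 1091/1680, …
ICs: h(0) = -3.

f: a_k = -3, -3, -3/2, -1/2, -1/8, -1/40, -1/240, -1/1680, …
Change of var in L_f (x↦r) gives L₀.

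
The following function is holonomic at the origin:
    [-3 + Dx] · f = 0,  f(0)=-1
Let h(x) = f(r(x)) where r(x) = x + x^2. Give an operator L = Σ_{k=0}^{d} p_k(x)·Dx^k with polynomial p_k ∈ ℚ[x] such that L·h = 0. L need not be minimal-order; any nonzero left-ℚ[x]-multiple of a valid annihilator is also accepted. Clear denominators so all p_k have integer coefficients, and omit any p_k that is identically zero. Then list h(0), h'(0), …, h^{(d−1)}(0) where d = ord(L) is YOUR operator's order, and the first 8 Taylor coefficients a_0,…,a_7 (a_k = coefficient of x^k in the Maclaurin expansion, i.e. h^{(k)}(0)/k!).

f: a_k = -1, -3, -9/2, -9/2, -27/8, -81/40, -81/80, -243/560, …
L₀ from L_f via x↦r, Dx↦r'^{-1}Dx.
L = (-3 - 6·x) + Dx  (order 1).
h: a_k = -1, -3, -15/2, -27/2, -171/8, -1161/40, -2871/80, -4509/112, …
ICs: h(0) = -1.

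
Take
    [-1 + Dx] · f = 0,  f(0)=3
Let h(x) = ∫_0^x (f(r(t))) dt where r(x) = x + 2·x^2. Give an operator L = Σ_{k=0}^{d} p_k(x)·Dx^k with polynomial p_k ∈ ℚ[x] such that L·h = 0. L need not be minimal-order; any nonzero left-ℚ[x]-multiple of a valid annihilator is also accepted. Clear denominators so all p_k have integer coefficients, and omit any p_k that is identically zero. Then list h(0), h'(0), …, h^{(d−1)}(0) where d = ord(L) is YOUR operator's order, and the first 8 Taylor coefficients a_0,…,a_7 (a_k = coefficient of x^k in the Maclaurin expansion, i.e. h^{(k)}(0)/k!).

L = (-1 - 4·x)·Dx + Dx^2  (order 2).
h: a_k = 0, 3, 3/2, 5/2, 13/8, 73/40, 281/240, 1741/1680, …
ICs: h(0) = 0, h′(0) = 3.

f: a_k = 3, 3, 3/2, 1/2, 1/8, 1/40, 1/240, 1/1680, …
L₀ from L_f via x↦r, Dx↦r'^{-1}Dx.
Integrate: L := L₀·Dx.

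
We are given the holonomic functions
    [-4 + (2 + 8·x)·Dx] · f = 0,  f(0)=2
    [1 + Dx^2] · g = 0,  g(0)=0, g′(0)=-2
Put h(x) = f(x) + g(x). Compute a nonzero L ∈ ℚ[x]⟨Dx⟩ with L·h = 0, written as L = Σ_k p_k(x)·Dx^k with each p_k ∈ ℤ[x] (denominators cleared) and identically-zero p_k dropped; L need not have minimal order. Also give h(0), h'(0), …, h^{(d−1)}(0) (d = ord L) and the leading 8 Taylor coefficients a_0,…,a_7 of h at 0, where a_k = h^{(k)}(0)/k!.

L = (-26 - 16·x - 32·x^2) + (-3 - 4·x + 48·x^2 + 64·x^3)·Dx + (-26 - 16·x - 32·x^2)·Dx^2 + (-3 - 4·x + 48·x^2 + 64·x^3)·Dx^3  (order 3).
h: a_k = 2, 2, -4, 25/3, -20, 3359/60, -168, 1330561/2520, …
ICs: h(0) = 2, h′(0) = 2, h′′(0) = -8.

f: a_k = 2, 4, -4, 8, -20, 56, -168, 528, …
g: a_k = 0, -2, 0, 1/3, 0, -1/60, 0, 1/2520, …
L₀ := lclm(L_f,L_g); ord L₀ ≤ 1+2.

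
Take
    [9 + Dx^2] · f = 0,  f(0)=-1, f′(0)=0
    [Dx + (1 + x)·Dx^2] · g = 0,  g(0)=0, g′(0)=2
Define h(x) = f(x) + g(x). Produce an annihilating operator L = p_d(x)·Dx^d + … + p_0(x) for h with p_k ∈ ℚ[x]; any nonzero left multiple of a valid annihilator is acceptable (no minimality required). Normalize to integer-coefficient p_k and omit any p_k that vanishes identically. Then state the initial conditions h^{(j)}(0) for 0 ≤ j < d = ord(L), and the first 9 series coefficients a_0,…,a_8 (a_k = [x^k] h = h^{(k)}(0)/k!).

f: a_k = -1, 0, 9/2, 0, -27/8, 0, 81/80, 0, -729/4480, …
g: a_k = 0, 2, -1, 2/3, -1/2, 2/5, -1/3, 2/7, -1/4, …
f+g: L₀ = lclm(L_f,L_g), ord ≤ 2+2.
L = (135 + 162·x + 81·x^2)·Dx + (99 + 261·x + 243·x^2 + 81·x^3)·Dx^2 + (15 + 18·x + 9·x^2)·Dx^3 + (11 + 29·x + 27·x^2 + 9·x^3)·Dx^4  (order 4).
h: a_k = -1, 2, 7/2, 2/3, -31/8, 2/5, 163/240, 2/7, -1849/4480, …
ICs: h(0) = -1, h′(0) = 2, h′′(0) = 7, h′′′(0) = 4.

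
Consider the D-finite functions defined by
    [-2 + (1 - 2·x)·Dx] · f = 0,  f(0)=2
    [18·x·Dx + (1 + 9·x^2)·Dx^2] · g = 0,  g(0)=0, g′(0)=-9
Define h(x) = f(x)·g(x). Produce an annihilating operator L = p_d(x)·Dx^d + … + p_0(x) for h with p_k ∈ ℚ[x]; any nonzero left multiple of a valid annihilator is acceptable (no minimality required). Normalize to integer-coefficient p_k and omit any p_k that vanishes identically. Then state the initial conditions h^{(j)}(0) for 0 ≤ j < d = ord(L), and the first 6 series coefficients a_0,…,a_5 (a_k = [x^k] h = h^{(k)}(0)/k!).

f: a_k = 2, 4, 8, 16, 32, 64, …
g: a_k = 0, -9, 0, 27, 0, -729/5, …
h₀=f·g: eliminate ⇒ L₀, order ≤ 1·2.
L = 36·x + (4 - 18·x + 72·x^2)·Dx + (-1 + 2·x - 9·x^2 + 18·x^3)·Dx^2  (order 2).
h: a_k = 0, -18, -36, -18, -36, -1818/5, …
ICs: h(0) = 0, h′(0) = -18.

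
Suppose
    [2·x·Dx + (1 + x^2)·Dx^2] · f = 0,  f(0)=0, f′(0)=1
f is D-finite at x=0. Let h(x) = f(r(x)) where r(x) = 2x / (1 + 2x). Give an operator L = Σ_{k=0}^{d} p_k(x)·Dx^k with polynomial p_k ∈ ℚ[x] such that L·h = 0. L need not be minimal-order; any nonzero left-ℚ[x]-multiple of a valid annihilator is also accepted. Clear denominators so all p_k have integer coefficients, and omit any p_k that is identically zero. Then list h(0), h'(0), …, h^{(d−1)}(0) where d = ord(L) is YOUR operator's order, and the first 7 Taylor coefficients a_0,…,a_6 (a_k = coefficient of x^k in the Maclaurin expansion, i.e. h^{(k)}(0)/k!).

f: a_k = 0, 1, 0, -1/3, 0, 1/5, 0, …
L₀ from L_f via x↦r, Dx↦r'^{-1}Dx.
L = (4 + 16·x)·Dx + (1 + 4·x + 8·x^2)·Dx^2  (order 2).
h: a_k = 0, 2, -4, 16/3, 0, -128/5, 256/3, …
ICs: h(0) = 0, h′(0) = 2.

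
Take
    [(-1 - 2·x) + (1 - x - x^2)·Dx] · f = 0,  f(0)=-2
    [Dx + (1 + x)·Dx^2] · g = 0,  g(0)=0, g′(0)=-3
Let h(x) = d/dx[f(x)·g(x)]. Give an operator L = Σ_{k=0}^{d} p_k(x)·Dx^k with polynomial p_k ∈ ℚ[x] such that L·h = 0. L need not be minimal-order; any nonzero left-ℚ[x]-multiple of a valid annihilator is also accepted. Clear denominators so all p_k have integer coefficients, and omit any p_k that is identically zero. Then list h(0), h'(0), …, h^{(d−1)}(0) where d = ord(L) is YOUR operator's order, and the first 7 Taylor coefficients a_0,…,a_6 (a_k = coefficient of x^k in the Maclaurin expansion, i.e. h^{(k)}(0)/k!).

L = (26 + 54·x + 36·x^2) + (7 + 37·x + 60·x^2 + 28·x^3)·Dx + (-3 - 4·x + 6·x^2 + 11·x^3 + 4·x^4)·Dx^2  (order 2).
h: a_k = 6, 6, 33, 50, 247/2, 1086/5, 4323/10, …
ICs: h(0) = 6, h′(0) = 6.

f: a_k = -2, -2, -4, -6, -10, -16, -26, …
g: a_k = 0, -3, 3/2, -1, 3/4, -3/5, 1/2, …
Sym-product of L_f,L_g gives L₀ (≤ ord 2).
h=h₀': d/dx-closure on L₀ ⇒ L.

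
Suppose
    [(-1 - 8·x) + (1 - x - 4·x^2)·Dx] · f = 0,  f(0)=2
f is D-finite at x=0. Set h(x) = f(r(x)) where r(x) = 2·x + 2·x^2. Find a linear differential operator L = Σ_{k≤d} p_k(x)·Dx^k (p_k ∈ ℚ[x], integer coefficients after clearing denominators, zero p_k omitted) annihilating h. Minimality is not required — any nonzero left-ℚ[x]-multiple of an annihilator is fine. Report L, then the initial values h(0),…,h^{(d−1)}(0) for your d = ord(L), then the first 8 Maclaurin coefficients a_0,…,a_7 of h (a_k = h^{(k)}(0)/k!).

L = (2 + 36·x + 96·x^2 + 64·x^3) + (-1 + 2·x + 18·x^2 + 32·x^3 + 16·x^4)·Dx  (order 1).
h: a_k = 2, 4, 44, 224, 1400, 8304, 49680, 297216, …
ICs: h(0) = 2.

f: a_k = 2, 2, 10, 18, 58, 130, 362, 882, …
Substitute x→r, Dx→(1/r')Dx; clear ⇒ L₀.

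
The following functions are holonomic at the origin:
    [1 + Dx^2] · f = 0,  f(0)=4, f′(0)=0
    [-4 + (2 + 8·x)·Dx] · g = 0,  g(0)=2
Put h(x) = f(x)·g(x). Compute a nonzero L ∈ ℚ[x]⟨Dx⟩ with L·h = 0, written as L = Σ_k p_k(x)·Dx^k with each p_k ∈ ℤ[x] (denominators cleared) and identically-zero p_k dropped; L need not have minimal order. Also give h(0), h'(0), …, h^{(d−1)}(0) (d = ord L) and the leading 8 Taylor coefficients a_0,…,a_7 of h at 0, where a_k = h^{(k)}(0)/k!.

L = (13 + 8·x + 16·x^2) + (-4 - 16·x)·Dx + (1 + 8·x + 16·x^2)·Dx^2  (order 2).
h: a_k = 8, 16, -20, 24, -215/3, 626/3, -56941/90, 90059/45, …
ICs: h(0) = 8, h′(0) = 16.

f: a_k = 4, 0, -2, 0, 1/6, 0, -1/180, 0, …
g: a_k = 2, 4, -4, 8, -20, 56, -168, 528, …
Product ⇒ symmetric product L₀, ord ≤ 2.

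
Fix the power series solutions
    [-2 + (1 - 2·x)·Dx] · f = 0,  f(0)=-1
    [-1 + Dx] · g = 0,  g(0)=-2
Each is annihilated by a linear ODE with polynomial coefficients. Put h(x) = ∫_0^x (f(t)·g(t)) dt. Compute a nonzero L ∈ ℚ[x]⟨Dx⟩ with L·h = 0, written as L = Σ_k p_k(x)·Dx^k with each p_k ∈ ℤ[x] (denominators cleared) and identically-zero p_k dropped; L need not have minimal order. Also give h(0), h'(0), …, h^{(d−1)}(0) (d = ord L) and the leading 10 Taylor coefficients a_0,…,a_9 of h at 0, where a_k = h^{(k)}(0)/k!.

L = (3 - 2·x)·Dx + (-1 + 2·x)·Dx^2  (order 2).
h: a_k = 0, 2, 3, 13/3, 79/12, 211/20, 6331/360, 75973/2520, 354541/6720, 17017969/181440, …
ICs: h(0) = 0, h′(0) = 2.

f: a_k = -1, -2, -4, -8, -16, -32, -64, -128, -256, -512, …
g: a_k = -2, -2, -1, -1/3, -1/12, -1/60, -1/360, -1/2520, -1/20160, -1/181440, …
Product ⇒ symmetric product L₀, ord ≤ 1.
h=∫₀ˣh₀: take L = L₀·Dx.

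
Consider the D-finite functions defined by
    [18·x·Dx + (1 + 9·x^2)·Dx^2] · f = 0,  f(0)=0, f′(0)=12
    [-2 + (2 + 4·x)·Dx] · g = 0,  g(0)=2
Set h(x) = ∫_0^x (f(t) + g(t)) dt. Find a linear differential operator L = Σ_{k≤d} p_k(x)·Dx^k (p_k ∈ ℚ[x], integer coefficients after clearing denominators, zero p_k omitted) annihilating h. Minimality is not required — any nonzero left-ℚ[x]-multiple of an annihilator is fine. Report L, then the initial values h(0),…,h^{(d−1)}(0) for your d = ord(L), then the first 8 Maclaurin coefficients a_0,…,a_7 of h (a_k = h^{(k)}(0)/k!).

L = (-36 - 180·x + 972·x^2 + 972·x^3)·Dx^2 + (-42 - 144·x + 720·x^2 + 3888·x^3 + 3402·x^4)·Dx^3 + (-2 + 32·x + 108·x^2 + 396·x^3 + 1134·x^4 + 972·x^5)·Dx^4  (order 4).
h: a_k = 0, 2, 7, -1/3, -35/4, -1/4, 3923/120, -3/8, …
ICs: h(0) = 0, h′(0) = 2, h′′(0) = 14, h′′′(0) = -2.

f: a_k = 0, 12, 0, -36, 0, 972/5, 0, -8748/7, …
g: a_k = 2, 2, -1, 1, -5/4, 7/4, -21/8, 33/8, …
Sum ⇒ L₀ = lclm(L_f,L_g) in ℚ(x)⟨Dx⟩.
∫: right-multiply L₀ by Dx.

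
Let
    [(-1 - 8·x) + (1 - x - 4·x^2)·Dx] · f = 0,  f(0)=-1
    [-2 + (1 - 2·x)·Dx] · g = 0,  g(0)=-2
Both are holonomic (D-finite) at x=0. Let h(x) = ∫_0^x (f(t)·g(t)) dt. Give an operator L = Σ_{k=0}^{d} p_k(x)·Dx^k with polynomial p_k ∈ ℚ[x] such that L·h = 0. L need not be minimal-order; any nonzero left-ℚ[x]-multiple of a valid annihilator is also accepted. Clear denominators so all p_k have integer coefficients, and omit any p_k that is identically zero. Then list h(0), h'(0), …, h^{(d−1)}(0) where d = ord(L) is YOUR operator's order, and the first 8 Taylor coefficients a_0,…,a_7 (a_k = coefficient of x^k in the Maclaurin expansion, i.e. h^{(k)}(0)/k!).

L = (-3 - 4·x + 24·x^2)·Dx + (1 - 3·x - 2·x^2 + 8·x^3)·Dx^2  (order 2).
h: a_k = 0, 2, 3, 22/3, 31/2, 182/5, 247/3, 1350/7, …
ICs: h(0) = 0, h′(0) = 2.

f: a_k = -1, -1, -5, -9, -29, -65, -181, -441, …
g: a_k = -2, -4, -8, -16, -32, -64, -128, -256, …
h₀=f·g: eliminate ⇒ L₀, order ≤ 1·1.
∫: right-multiply L₀ by Dx.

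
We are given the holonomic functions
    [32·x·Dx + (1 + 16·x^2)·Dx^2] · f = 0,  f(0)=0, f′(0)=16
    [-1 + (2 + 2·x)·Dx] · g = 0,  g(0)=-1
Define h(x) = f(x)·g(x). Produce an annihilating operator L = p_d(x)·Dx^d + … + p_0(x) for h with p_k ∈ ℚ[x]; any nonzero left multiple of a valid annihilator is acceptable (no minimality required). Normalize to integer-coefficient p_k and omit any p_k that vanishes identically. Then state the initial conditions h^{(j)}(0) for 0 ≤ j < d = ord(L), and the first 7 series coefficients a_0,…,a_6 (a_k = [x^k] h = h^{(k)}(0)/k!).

L = (3 - 64·x - 16·x^2) + (-4 + 124·x + 192·x^2 + 64·x^3)·Dx + (4 + 8·x + 68·x^2 + 128·x^3 + 64·x^4)·Dx^2  (order 2).
h: a_k = 0, -16, -8, 262/3, 125/3, -99509/120, -97129/240, …
ICs: h(0) = 0, h′(0) = -16.

f: a_k = 0, 16, 0, -256/3, 0, 4096/5, 0, …
g: a_k = -1, -1/2, 1/8, -1/16, 5/128, -7/256, 21/1024, …
f·g: L₀ = L_f ⊗_s L_g, ord ≤ 2·1.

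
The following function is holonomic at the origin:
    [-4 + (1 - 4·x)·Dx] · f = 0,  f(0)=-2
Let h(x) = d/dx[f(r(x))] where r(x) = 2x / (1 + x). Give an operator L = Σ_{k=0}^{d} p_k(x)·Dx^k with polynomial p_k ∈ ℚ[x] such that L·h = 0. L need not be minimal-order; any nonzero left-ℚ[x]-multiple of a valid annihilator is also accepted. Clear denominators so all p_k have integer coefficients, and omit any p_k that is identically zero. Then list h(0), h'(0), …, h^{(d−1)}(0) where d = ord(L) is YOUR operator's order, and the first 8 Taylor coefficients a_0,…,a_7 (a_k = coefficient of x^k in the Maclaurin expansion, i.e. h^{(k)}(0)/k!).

L = 14 + (-1 + 7·x)·Dx  (order 1).
h: a_k = -16, -224, -2352, -21952, -192080, -1613472, -13176688, -105413504, …
ICs: h(0) = -16.

f: a_k = -2, -8, -32, -128, -512, -2048, -8192, -32768, …
Substitute x→r, Dx→(1/r')Dx; clear ⇒ L₀.
h₀' ⇒ L via d/dx closure of L₀.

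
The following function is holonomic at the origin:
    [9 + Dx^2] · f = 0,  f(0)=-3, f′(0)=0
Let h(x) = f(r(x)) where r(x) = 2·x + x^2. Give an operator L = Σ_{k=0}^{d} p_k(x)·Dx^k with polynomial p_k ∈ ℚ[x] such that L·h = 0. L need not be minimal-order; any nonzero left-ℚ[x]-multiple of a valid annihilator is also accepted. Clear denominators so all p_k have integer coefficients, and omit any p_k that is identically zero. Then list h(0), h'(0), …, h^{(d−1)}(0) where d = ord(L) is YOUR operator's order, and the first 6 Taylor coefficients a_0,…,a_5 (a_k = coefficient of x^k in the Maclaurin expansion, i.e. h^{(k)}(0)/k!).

L = (36 + 108·x + 108·x^2 + 36·x^3) - Dx + (1 + x)·Dx^2  (order 2).
h: a_k = -3, 0, 54, 54, -297/2, -324, …
ICs: h(0) = -3, h′(0) = 0.

f: a_k = -3, 0, 27/2, 0, -81/8, 0, …
L₀ from L_f via x↦r, Dx↦r'^{-1}Dx.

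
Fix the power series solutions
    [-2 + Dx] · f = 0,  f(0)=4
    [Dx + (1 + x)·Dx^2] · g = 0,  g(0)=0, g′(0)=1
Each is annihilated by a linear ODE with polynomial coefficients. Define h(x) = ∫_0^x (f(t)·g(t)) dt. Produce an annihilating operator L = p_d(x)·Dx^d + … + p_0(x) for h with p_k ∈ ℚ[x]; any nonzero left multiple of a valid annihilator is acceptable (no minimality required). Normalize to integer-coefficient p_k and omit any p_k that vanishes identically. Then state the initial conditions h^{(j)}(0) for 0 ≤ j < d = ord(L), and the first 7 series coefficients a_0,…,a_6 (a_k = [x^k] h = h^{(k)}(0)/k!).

L = (2 + 4·x)·Dx + (-3 - 4·x)·Dx^2 + (1 + x)·Dx^3  (order 3).
h: a_k = 0, 0, 2, 2, 4/3, 3/5, 11/45, …
ICs: h(0) = 0, h′(0) = 0, h′′(0) = 4.

f: a_k = 4, 8, 8, 16/3, 8/3, 16/15, 16/45, …
g: a_k = 0, 1, -1/2, 1/3, -1/4, 1/5, -1/6, …
h₀=f·g: eliminate ⇒ L₀, order ≤ 1·2.
h=∫h₀ ⇒ L = L₀·Dx.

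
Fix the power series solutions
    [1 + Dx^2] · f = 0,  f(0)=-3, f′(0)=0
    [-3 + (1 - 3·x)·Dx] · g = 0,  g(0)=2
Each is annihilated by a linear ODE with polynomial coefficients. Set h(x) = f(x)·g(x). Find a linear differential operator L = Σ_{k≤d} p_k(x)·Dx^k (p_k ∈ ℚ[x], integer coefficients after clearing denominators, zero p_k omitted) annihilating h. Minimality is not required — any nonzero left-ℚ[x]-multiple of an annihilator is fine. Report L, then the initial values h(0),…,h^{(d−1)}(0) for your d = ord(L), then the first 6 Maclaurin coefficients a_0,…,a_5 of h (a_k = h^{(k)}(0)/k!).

f: a_k = -3, 0, 3/2, 0, -1/8, 0, …
g: a_k = 2, 6, 18, 54, 162, 486, …
Sym-product of L_f,L_g gives L₀ (≤ ord 2).
L = (-1 + 3·x) + 6·Dx + (-1 + 3·x)·Dx^2  (order 2).
h: a_k = -6, -18, -51, -153, -1837/4, -5511/4, …
ICs: h(0) = -6, h′(0) = -18.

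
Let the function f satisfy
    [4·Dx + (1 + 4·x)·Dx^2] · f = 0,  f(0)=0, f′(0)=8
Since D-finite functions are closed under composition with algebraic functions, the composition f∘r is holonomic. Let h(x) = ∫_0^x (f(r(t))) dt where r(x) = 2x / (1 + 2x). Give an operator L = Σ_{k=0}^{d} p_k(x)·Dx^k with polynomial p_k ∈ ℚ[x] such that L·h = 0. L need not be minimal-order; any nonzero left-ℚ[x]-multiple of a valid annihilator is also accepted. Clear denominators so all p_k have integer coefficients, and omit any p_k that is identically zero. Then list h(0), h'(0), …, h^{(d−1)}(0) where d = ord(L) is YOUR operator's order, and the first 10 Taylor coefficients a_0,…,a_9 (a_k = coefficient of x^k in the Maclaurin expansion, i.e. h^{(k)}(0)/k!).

L = (12 + 40·x)·Dx^2 + (1 + 12·x + 20·x^2)·Dx^3  (order 3).
h: a_k = 0, 0, 8, -32, 496/3, -4992/5, 99968/15, -47616, 2499968/7, -8333312/3, …
ICs: h(0) = 0, h′(0) = 0, h′′(0) = 16.

f: a_k = 0, 8, -16, 128/3, -128, 2048/5, -4096/3, 32768/7, -16384, 524288/9, …
h₀=f(r): pull back L_f along r ⇒ L₀.
Integrate: L := L₀·Dx.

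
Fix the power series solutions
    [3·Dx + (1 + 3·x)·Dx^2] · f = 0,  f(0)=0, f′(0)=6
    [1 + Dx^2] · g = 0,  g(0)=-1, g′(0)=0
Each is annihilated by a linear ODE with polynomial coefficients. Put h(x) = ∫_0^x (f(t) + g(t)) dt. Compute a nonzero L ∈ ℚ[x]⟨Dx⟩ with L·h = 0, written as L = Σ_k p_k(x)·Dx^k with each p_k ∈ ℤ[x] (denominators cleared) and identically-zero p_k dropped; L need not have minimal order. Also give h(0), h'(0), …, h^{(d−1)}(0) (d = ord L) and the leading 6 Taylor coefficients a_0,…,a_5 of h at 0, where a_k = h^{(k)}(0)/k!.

L = (165 + 18·x + 27·x^2)·Dx^2 + (19 + 63·x + 27·x^2 + 27·x^3)·Dx^3 + (165 + 18·x + 27·x^2)·Dx^4 + (19 + 63·x + 27·x^2 + 27·x^3)·Dx^5  (order 5).
h: a_k = 0, -1, 3, -17/6, 9/2, -973/120, …
ICs: h(0) = 0, h′(0) = -1, h′′(0) = 6, h′′′(0) = -17, h′′′′(0) = 108.

f: a_k = 0, 6, -9, 18, -81/2, 486/5, …
g: a_k = -1, 0, 1/2, 0, -1/24, 0, …
f+g: L₀ = lclm(L_f,L_g), ord ≤ 2+2.
∫: right-multiply L₀ by Dx.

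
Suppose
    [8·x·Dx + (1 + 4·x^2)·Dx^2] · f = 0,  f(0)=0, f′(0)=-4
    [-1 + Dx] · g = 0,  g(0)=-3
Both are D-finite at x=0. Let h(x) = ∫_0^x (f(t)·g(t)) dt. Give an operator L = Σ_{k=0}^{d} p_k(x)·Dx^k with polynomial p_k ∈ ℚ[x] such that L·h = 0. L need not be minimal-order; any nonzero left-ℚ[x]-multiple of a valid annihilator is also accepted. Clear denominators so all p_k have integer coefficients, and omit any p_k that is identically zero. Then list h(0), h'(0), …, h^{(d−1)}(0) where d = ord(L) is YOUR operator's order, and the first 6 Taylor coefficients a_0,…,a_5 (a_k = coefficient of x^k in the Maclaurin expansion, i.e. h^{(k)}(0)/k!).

L = (1 - 8·x + 4·x^2)·Dx + (-2 + 8·x - 8·x^2)·Dx^2 + (1 + 4·x^2)·Dx^3  (order 3).
h: a_k = 0, 0, 6, 4, -5/2, -14/5, …
ICs: h(0) = 0, h′(0) = 0, h′′(0) = 12.

f: a_k = 0, -4, 0, 16/3, 0, -64/5, …
g: a_k = -3, -3, -3/2, -1/2, -1/8, -1/40, …
Product ⇒ symmetric product L₀, ord ≤ 2.
h=∫₀ˣh₀: take L = L₀·Dx.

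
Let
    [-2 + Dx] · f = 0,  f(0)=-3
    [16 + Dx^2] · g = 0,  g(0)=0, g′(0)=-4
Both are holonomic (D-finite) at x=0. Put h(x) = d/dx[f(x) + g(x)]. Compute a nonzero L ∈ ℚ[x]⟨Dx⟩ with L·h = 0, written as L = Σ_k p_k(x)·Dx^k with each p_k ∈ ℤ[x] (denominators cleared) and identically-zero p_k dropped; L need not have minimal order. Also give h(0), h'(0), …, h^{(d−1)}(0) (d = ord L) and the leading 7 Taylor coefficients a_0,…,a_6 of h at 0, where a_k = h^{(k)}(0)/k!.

L = 32 - 16·Dx + 2·Dx^2 - Dx^3  (order 3).
h: a_k = -10, -12, 20, -8, -140/3, -8/5, 200/9, …
ICs: h(0) = -10, h′(0) = -12, h′′(0) = 40.

f: a_k = -3, -6, -6, -4, -2, -4/5, -4/15, …
g: a_k = 0, -4, 0, 32/3, 0, -128/15, 0, …
f+g: L₀ = lclm(L_f,L_g), ord ≤ 1+2.
Derive L from L₀ (diff closure).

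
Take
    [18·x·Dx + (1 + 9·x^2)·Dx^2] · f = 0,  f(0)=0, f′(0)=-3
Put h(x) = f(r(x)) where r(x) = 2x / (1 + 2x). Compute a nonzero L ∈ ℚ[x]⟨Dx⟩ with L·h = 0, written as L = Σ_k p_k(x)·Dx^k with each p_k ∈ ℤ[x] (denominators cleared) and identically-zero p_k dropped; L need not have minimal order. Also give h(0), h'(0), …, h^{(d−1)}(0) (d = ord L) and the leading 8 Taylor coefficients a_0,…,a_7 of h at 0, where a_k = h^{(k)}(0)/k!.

f: a_k = 0, -3, 0, 9, 0, -243/5, 0, 2187/7, …
L₀ from L_f via x↦r, Dx↦r'^{-1}Dx.
L = (4 + 80·x)·Dx + (1 + 4·x + 40·x^2)·Dx^2  (order 2).
h: a_k = 0, -6, 12, 48, -384, 384/5, 9984, -254976/7, …
ICs: h(0) = 0, h′(0) = -6.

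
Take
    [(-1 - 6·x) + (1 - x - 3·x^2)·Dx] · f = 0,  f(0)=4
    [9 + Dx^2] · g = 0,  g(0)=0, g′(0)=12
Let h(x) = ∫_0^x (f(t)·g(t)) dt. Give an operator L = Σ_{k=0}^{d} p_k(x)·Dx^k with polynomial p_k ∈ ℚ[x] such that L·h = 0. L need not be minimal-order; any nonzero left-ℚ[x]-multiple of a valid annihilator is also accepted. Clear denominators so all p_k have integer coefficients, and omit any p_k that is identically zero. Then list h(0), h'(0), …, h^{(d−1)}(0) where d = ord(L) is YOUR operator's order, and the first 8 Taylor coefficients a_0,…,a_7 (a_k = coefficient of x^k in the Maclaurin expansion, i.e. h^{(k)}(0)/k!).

f: a_k = 4, 4, 16, 28, 76, 160, 388, 868, …
g: a_k = 0, 12, 0, -18, 0, 81/10, 0, -243/140, …
f·g: L₀ = L_f ⊗_s L_g, ord ≤ 1·2.
∫: right-multiply L₀ by Dx.
L = (-3 + 9·x + 27·x^2)·Dx + (2 + 12·x)·Dx^2 + (-1 + x + 3·x^2)·Dx^3  (order 3).
h: a_k = 0, 0, 24, 16, 30, 264/5, 547/5, 7242/35, …
ICs: h(0) = 0, h′(0) = 0, h′′(0) = 48.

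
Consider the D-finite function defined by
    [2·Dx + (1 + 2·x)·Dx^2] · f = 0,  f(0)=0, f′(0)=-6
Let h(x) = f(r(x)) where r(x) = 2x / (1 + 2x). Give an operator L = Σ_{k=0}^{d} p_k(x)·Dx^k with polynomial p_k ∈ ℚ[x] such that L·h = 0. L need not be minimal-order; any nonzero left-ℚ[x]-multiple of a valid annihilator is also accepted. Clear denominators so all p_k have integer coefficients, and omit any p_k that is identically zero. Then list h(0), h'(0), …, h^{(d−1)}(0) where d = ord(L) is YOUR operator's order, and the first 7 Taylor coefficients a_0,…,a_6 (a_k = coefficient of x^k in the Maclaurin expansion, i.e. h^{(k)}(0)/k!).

L = (8 + 24·x)·Dx + (1 + 8·x + 12·x^2)·Dx^2  (order 2).
h: a_k = 0, -12, 48, -208, 960, -23232/5, 23296, …
ICs: h(0) = 0, h′(0) = -12.

f: a_k = 0, -6, 6, -8, 12, -96/5, 32, …
f∘r: x↦r, Dx↦Dx/r' in L_f ⇒ L₀.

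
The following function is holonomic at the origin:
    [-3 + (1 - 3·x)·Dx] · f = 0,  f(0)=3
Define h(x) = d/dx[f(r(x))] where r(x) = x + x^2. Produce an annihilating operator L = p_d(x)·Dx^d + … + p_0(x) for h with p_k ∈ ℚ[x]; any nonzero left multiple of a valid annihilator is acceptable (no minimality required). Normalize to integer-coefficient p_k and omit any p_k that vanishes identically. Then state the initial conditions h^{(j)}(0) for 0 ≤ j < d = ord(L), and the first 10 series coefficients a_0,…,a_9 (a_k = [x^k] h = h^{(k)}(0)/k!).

L = (8 + 18·x + 18·x^2) + (-1 + x + 9·x^2 + 6·x^3)·Dx  (order 1).
h: a_k = 9, 72, 405, 2052, 9720, 44226, 195615, 847584, 3615111, 15228810, …
ICs: h(0) = 9.

f: a_k = 3, 9, 27, 81, 243, 729, 2187, 6561, 19683, 59049, …
f∘r: x↦r, Dx↦Dx/r' in L_f ⇒ L₀.
h=h₀': d/dx-closure on L₀ ⇒ L.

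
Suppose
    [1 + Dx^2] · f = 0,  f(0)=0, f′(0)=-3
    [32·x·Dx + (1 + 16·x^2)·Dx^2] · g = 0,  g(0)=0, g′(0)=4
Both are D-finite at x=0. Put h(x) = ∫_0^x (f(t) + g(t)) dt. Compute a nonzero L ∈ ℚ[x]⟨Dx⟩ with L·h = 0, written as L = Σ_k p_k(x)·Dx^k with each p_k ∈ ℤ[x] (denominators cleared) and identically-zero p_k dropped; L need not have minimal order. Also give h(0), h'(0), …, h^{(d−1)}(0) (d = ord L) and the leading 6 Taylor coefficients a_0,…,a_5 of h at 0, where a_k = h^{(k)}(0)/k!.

f: a_k = 0, -3, 0, 1/2, 0, -1/40, …
g: a_k = 0, 4, 0, -64/3, 0, 1024/5, …
Weyl lclm of L_f,L_g ⇒ L₀ (ord ≤ 4).
h=∫h₀ ⇒ L = L₀·Dx.
L = (-6112·x + 99328·x^3 + 8192·x^5)·Dx^2 + (-31 + 1072·x^2 + 25344·x^4 + 4096·x^6)·Dx^3 + (-6112·x + 99328·x^3 + 8192·x^5)·Dx^4 + (-31 + 1072·x^2 + 25344·x^4 + 4096·x^6)·Dx^5  (order 5).
h: a_k = 0, 0, 1/2, 0, -125/24, 0, …
ICs: h(0) = 0, h′(0) = 0, h′′(0) = 1, h′′′(0) = 0, h′′′′(0) = -125.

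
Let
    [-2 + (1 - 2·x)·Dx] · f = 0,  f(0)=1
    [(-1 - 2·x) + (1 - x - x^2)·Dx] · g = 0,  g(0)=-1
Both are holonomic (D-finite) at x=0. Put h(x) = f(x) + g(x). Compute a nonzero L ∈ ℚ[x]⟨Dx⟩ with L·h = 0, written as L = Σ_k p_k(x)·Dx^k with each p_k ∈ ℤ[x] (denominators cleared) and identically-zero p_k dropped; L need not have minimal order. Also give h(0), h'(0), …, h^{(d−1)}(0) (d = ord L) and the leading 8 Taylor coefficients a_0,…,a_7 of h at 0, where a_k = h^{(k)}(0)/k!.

L = (-12·x + 12·x^2 - 8·x^3) + (4 - 6·x - 6·x^2 + 16·x^3 - 16·x^4)·Dx + (-1 + 5·x - 9·x^2 + 6·x^3 + 2·x^4 - 4·x^5)·Dx^2  (order 2).
h: a_k = 0, 1, 2, 5, 11, 24, 51, 107, …
ICs: h(0) = 0, h′(0) = 1.

f: a_k = 1, 2, 4, 8, 16, 32, 64, 128, …
g: a_k = -1, -1, -2, -3, -5, -8, -13, -21, …
L₀ := lclm(L_f,L_g); ord L₀ ≤ 1+1.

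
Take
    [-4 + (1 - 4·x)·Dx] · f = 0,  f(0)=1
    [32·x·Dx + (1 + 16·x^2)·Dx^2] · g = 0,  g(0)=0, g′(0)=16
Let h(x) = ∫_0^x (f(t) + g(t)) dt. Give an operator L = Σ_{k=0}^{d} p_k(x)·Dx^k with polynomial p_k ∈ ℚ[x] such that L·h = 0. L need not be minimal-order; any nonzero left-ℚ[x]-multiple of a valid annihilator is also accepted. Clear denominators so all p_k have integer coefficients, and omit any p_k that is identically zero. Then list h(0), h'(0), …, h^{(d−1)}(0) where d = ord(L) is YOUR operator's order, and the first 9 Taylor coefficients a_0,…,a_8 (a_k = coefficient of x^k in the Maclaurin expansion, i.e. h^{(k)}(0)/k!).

L = (-32 + 512·x + 1536·x^2)·Dx^2 + (16 - 32·x + 256·x^2 + 1536·x^3)·Dx^3 + (-1 + 256·x^4)·Dx^4  (order 4).
h: a_k = 0, 1, 10, 16/3, -16/3, 256/5, 1536/5, 4096/7, 6144/7, …
ICs: h(0) = 0, h′(0) = 1, h′′(0) = 20, h′′′(0) = 32.

f: a_k = 1, 4, 16, 64, 256, 1024, 4096, 16384, 65536, …
g: a_k = 0, 16, 0, -256/3, 0, 4096/5, 0, -65536/7, 0, …
Weyl lclm of L_f,L_g ⇒ L₀ (ord ≤ 3).
h=∫h₀ ⇒ L = L₀·Dx.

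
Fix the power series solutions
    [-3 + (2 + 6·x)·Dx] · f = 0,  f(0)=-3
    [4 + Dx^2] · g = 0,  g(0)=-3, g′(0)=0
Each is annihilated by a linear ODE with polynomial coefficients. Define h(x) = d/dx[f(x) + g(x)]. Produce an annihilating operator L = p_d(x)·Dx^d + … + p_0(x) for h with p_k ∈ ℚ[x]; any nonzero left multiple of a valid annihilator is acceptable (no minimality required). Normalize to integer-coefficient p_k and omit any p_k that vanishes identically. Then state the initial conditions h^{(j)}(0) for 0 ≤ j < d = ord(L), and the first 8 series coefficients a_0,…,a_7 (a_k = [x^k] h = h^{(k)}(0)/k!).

L = (-1812 - 1152·x - 1728·x^2) + (-344 - 1800·x - 3456·x^2 - 3456·x^3)·Dx + (-453 - 288·x - 432·x^2)·Dx^2 + (-86 - 450·x - 864·x^2 - 864·x^3)·Dx^3  (order 3).
h: a_k = -9/2, 75/4, -243/16, 959/32, -25515/256, 693001/2560, -1515591/2048, 886555199/430080, …
ICs: h(0) = -9/2, h′(0) = 75/4, h′′(0) = -243/8.

f: a_k = -3, -9/2, 27/8, -81/16, 1215/128, -5103/256, 45927/1024, -216513/2048, …
g: a_k = -3, 0, 6, 0, -2, 0, 4/15, 0, …
Weyl lclm of L_f,L_g ⇒ L₀ (ord ≤ 3).
h=h₀': d/dx-closure on L₀ ⇒ L.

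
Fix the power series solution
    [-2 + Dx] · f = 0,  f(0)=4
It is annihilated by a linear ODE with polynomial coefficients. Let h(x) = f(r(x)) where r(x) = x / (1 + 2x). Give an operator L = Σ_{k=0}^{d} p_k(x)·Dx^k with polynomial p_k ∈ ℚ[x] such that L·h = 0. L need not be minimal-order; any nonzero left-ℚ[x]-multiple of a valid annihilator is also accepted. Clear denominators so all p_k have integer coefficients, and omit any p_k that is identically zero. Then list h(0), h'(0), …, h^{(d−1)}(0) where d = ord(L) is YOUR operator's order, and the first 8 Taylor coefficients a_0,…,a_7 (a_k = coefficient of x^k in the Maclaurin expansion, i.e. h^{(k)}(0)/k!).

f: a_k = 4, 8, 8, 16/3, 8/3, 16/15, 16/45, 32/315, …
Change of var in L_f (x↦r) gives L₀.
L = -2 + (1 + 4·x + 4·x^2)·Dx  (order 1).
h: a_k = 4, 8, -8, 16/3, 8/3, -304/15, 2416/45, -34912/315, …
ICs: h(0) = 4.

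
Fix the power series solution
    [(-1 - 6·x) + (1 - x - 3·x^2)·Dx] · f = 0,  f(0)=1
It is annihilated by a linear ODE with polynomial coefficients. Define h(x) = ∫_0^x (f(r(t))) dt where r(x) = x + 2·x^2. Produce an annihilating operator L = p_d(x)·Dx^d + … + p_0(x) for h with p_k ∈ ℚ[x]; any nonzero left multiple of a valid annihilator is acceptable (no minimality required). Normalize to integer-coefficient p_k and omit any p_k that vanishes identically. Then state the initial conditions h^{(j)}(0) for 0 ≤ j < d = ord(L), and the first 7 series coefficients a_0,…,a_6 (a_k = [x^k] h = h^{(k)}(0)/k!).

L = (1 + 10·x + 36·x^2 + 48·x^3)·Dx + (-1 + x + 5·x^2 + 12·x^3 + 12·x^4)·Dx^2  (order 2).
h: a_k = 0, 1, 1/2, 2, 23/4, 77/5, 46, …
ICs: h(0) = 0, h′(0) = 1.

f: a_k = 1, 1, 4, 7, 19, 40, 97, …
Substitute x→r, Dx→(1/r')Dx; clear ⇒ L₀.
∫: right-multiply L₀ by Dx.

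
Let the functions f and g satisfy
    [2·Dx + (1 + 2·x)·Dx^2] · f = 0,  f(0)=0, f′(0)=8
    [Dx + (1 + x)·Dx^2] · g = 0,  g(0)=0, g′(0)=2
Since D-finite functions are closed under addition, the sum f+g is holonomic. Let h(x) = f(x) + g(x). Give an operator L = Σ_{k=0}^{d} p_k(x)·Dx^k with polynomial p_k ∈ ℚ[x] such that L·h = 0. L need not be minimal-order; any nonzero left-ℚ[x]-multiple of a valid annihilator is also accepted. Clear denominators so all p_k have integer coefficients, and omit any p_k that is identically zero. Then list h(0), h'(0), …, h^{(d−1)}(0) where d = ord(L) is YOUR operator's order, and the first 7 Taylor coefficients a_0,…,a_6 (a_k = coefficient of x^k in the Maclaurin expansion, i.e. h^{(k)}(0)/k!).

f: a_k = 0, 8, -8, 32/3, -16, 128/5, -128/3, …
g: a_k = 0, 2, -1, 2/3, -1/2, 2/5, -1/3, …
Sum ⇒ L₀ = lclm(L_f,L_g) in ℚ(x)⟨Dx⟩.
L = 4·Dx + (6 + 8·x)·Dx^2 + (1 + 3·x + 2·x^2)·Dx^3  (order 3).
h: a_k = 0, 10, -9, 34/3, -33/2, 26, -43, …
ICs: h(0) = 0, h′(0) = 10, h′′(0) = -18.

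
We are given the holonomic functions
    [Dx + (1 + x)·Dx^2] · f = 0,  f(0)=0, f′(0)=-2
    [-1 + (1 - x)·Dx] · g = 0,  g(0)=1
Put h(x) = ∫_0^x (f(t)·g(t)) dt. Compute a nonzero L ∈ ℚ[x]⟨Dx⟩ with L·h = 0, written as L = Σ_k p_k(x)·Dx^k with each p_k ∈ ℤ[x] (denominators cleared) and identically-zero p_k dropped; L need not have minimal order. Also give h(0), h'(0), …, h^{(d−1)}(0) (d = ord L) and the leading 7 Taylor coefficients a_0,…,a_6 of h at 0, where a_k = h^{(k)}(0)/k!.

f: a_k = 0, -2, 1, -2/3, 1/2, -2/5, 1/3, …
g: a_k = 1, 1, 1, 1, 1, 1, 1, …
h₀=f·g: eliminate ⇒ L₀, order ≤ 2·1.
∫: right-multiply L₀ by Dx.
L = Dx + (1 + 3·x)·Dx^2 + (-1 + x^2)·Dx^3  (order 3).
h: a_k = 0, 0, -1, -1/3, -5/12, -7/30, -47/180, …
ICs: h(0) = 0, h′(0) = 0, h′′(0) = -2.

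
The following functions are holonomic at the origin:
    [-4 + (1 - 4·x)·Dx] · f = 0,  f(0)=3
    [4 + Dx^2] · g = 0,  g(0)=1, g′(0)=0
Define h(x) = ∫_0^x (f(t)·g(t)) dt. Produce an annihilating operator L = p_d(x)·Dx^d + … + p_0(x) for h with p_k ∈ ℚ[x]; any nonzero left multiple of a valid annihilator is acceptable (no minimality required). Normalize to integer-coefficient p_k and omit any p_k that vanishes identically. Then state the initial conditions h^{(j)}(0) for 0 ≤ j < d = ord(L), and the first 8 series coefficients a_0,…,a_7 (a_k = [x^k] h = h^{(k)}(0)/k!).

f: a_k = 3, 12, 48, 192, 768, 3072, 12288, 49152, …
g: a_k = 1, 0, -2, 0, 2/3, 0, -4/45, 0, …
h₀=f·g: eliminate ⇒ L₀, order ≤ 1·2.
h=∫h₀ ⇒ L = L₀·Dx.
L = (-4 + 16·x)·Dx + 8·Dx^2 + (-1 + 4·x)·Dx^3  (order 3).
h: a_k = 0, 3, 6, 14, 42, 674/5, 1348/3, 23108/15, …
ICs: h(0) = 0, h′(0) = 3, h′′(0) = 12.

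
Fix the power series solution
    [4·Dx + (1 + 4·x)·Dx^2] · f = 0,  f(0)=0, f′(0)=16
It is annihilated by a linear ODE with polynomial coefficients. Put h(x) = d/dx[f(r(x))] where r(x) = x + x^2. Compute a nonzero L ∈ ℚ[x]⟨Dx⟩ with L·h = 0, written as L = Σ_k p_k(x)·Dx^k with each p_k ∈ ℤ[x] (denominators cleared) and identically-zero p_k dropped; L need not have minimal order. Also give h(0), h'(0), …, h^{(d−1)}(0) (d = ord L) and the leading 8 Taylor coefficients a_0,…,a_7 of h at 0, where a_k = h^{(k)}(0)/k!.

L = 2 + (1 + 2·x)·Dx  (order 1).
h: a_k = 16, -32, 64, -128, 256, -512, 1024, -2048, …
ICs: h(0) = 16.

f: a_k = 0, 16, -32, 256/3, -256, 4096/5, -8192/3, 65536/7, …
L₀ from L_f via x↦r, Dx↦r'^{-1}Dx.
Derive L from L₀ (diff closure).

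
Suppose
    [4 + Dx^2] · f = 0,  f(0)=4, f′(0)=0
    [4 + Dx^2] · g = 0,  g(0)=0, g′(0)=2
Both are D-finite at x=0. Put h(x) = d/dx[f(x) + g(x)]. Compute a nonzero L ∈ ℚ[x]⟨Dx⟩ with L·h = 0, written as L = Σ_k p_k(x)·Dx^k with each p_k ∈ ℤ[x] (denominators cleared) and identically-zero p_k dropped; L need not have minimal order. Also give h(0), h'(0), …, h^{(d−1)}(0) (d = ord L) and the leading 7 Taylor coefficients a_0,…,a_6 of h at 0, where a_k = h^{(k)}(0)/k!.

L = 4 + Dx^2  (order 2).
h: a_k = 2, -16, -4, 32/3, 4/3, -32/15, -8/45, …
ICs: h(0) = 2, h′(0) = -16.

f: a_k = 4, 0, -8, 0, 8/3, 0, -16/45, …
g: a_k = 0, 2, 0, -4/3, 0, 4/15, 0, …
Sum ⇒ L₀ = lclm(L_f,L_g) in ℚ(x)⟨Dx⟩.
Derive L from L₀ (diff closure).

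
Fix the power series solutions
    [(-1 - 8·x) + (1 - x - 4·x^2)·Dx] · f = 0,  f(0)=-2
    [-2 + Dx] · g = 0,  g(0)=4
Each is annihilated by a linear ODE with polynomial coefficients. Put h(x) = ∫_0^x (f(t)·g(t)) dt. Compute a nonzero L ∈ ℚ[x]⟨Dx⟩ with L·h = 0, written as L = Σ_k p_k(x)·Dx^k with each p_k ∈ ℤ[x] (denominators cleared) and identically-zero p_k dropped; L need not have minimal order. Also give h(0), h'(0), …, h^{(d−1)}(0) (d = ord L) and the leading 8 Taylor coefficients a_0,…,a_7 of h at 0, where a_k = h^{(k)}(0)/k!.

f: a_k = -2, -2, -10, -18, -58, -130, -362, -882, …
g: a_k = 4, 8, 8, 16/3, 8/3, 16/15, 16/45, 32/315, …
Product ⇒ symmetric product L₀, ord ≤ 1.
h=∫h₀ ⇒ L = L₀·Dx.
L = (3 + 6·x - 8·x^2)·Dx + (-1 + x + 4·x^2)·Dx^2  (order 2).
h: a_k = 0, -8, -12, -24, -134/3, -472/5, -2972/15, -19784/45, …
ICs: h(0) = 0, h′(0) = -8.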